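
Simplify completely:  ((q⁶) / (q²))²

q⁸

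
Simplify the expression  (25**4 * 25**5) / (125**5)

5**3

25**4 = 5**8; 25**5 = 5**10; 125**5 = 5**15
Combine exponents: 5**3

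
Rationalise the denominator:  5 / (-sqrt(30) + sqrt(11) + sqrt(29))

(-25*sqrt(30) + 30*sqrt(29) + 120*sqrt(11) + 5*sqrt(9570))/588

Group as (sqrt(11) + sqrt(29)) - sqrt(30); multiply by (sqrt(11) + sqrt(29)) + sqrt(30), then rationalise the remaining surd.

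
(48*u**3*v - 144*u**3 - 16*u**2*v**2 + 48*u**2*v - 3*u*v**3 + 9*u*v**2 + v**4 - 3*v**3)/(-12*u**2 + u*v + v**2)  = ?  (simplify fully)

-4*u*v + 12*u + v**2 - 3*v

Factor: 48*u**3*v - 144*u**3 - 16*u**2*v**2 + 48*u**2*v - 3*u*v**3 + 9*u*v**2 + v**4 - 3*v**3 = (4*u + v)*(-3*u + v)*(-4*u + v)*(v - 3);  -12*u**2 + u*v + v**2 = (-3*u + v)*(4*u + v)
Cancel the common factors (-3*u + v), (4*u + v).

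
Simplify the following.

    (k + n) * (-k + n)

-k^2 + n^2

Pair the conjugate factors: (n+k)(n-k) = -k^2 + n^2.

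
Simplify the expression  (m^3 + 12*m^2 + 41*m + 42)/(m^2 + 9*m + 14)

Factor: m^3 + 12*m^2 + 41*m + 42 = (m + 3)*(m + 2)*(m + 7);  m^2 + 9*m + 14 = (m + 7)*(m + 2)
Cancel the common factors (m + 2), (m + 7).

m + 3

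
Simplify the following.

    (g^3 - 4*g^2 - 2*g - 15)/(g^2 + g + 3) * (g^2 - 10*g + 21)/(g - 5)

g^2 - 10*g + 21

Factor: g^3 - 4*g^2 - 2*g - 15 = (g^2 + g + 3)*(g - 5);  g^2 - 10*g + 21 = (g - 7)*(g - 3)
Cancel the common factors (g^2 + g + 3), (g - 5).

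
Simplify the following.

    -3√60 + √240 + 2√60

2*√15

3√60 = 6*√15; √240 = 4*√15; 2√60 = 4*√15
Combine: (-6 + 4 + 4)·√15 = 2*√15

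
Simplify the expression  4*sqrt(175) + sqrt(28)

22*sqrt(7)

4*sqrt(175) = 20*sqrt(7); sqrt(28) = 2*sqrt(7)
Combine: (20 + 2)·sqrt(7) = 22*sqrt(7)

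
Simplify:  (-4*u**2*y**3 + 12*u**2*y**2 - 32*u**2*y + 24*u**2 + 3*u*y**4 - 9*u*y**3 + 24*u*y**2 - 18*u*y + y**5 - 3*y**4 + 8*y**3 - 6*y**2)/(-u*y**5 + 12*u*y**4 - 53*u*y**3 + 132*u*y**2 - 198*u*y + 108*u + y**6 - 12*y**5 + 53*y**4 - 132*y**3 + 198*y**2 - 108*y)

(4*u + y)/(y**2 - 9*y + 18)

Factor: -4*u**2*y**3 + 12*u**2*y**2 - 32*u**2*y + 24*u**2 + 3*u*y**4 - 9*u*y**3 + 24*u*y**2 - 18*u*y + y**5 - 3*y**4 + 8*y**3 - 6*y**2 = (y - 1)*(4*u + y)*(y**2 - 2*y + 6)*(-u + y);  -u*y**5 + 12*u*y**4 - 53*u*y**3 + 132*u*y**2 - 198*u*y + 108*u + y**6 - 12*y**5 + 53*y**4 - 132*y**3 + 198*y**2 - 108*y = (y - 6)*(y - 3)*(y**2 - 2*y + 6)*(-u + y)*(y - 1)
Cancel the common factors (y**2 - 2*y + 6), (-u + y), (y - 1).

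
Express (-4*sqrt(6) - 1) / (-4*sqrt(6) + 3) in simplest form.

Multiply numerator and denominator by 3 + 4*sqrt(6).
Denominator becomes -87; numerator becomes -99 - 16*sqrt(6).

(16*sqrt(6) + 99)/87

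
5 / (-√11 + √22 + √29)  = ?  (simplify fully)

(-100*√11 + 10*√29 + 45*√22 + 55*√58)/476

Group as (√22 + √29) - √11; multiply by (√22 + √29) + √11, then rationalise the remaining surd.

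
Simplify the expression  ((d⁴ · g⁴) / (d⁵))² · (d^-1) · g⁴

g^12/d³

Inside the bracket: (d^-1) · g⁴
Raise to the power 2: (d^-2) · g⁸
Multiply by (d^-1) · g⁴: add exponents.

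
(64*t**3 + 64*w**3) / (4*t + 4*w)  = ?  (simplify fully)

Apply the sum-of-cubes factorisation and cancel (4*t + 4*w).

16*t**2 - 16*t*w + 16*w**2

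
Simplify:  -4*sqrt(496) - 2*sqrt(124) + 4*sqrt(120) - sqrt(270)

-20*sqrt(31) + 5*sqrt(30)

4*sqrt(496) = 16*sqrt(31); 2*sqrt(124) = 4*sqrt(31); 4*sqrt(120) = 8*sqrt(30); sqrt(270) = 3*sqrt(30)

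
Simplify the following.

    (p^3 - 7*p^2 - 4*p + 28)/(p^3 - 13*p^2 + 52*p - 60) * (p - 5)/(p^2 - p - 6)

(p - 7)/(p^2 - 9*p + 18)

Factor: p^3 - 7*p^2 - 4*p + 28 = (p + 2)*(p - 2)*(p - 7);  p^3 - 13*p^2 + 52*p - 60 = (p - 2)*(p - 5)*(p - 6);  p^2 - p - 6 = (p + 2)*(p - 3)
Cancel the common factors (p - 2), (p + 2), (p - 5).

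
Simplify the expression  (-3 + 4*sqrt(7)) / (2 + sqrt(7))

(-11*sqrt(7) + 34)/3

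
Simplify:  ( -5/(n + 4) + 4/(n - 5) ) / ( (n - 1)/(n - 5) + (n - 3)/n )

(-n^2 + 41*n)/(2*n^3 - n^2 - 21*n + 60)

Numerator: -5/(n + 4) + 4/(n - 5) = (-n + 41)/(n^2 - n - 20)
Denominator: (n - 1)/(n - 5) + (n - 3)/n = (2*n^2 - 9*n + 15)/(n^2 - 5*n)
Divide: ((-n + 41)/(n^2 - n - 20)) · ((n^2 - 5*n)/(2*n^2 - 9*n + 15)) = (-n^2 + 41*n)/(2*n^3 - n^2 - 21*n + 60)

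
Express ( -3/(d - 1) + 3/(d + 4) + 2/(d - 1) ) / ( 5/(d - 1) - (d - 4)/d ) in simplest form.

Numerator: -3/(d - 1) + 3/(d + 4) + 2/(d - 1) = (2*d - 7)/(d² + 3*d - 4)
Denominator: 5/(d - 1) - (d - 4)/d = (-d² + 10*d - 4)/(d² - d)
Divide: ((2*d - 7)/(d² + 3*d - 4)) · ((d² - d)/(-d² + 10*d - 4)) = (-2*d² + 7*d)/(d³ - 6*d² - 36*d + 16)

(-2*d² + 7*d)/(d³ - 6*d² - 36*d + 16)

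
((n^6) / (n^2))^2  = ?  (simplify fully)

n^8

Inside the bracket: n^4
Raise to the power 2: n^8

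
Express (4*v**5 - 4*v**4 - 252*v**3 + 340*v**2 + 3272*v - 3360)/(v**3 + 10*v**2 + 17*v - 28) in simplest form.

4*v**2 - 44*v + 120

Factor: 4*v**5 - 4*v**4 - 252*v**3 + 340*v**2 + 3272*v - 3360 = 4*(v - 6)*(v + 7)*(v - 1)*(v + 4)*(v - 5);  v**3 + 10*v**2 + 17*v - 28 = (v - 1)*(v + 7)*(v + 4)
Cancel the common factors (v + 4), (v - 1), (v + 7).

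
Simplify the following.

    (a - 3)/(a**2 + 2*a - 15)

Factor: a**2 + 2*a - 15 = (a + 5)*(a - 3)
Cancel the common factor (a - 3).

1/(a + 5)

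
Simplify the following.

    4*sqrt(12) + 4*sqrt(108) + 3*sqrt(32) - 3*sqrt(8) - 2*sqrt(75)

6*sqrt(2) + 22*sqrt(3)

4*sqrt(12) = 8*sqrt(3); 4*sqrt(108) = 24*sqrt(3); 3*sqrt(32) = 12*sqrt(2); 3*sqrt(8) = 6*sqrt(2); 2*sqrt(75) = 10*sqrt(3)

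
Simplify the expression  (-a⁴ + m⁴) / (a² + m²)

-a² + m²

Difference of fourth powers: factor out (a² + m²).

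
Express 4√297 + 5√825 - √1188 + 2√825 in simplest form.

41*√33

4√297 = 12*√33; 5√825 = 25*√33; √1188 = 6*√33; 2√825 = 10*√33
Combine: (12 + 25 - 6 + 10)·√33 = 41*√33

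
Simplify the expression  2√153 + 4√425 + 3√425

2√153 = 6*√17; 4√425 = 20*√17; 3√425 = 15*√17
Combine: (6 + 20 + 15)·√17 = 41*√17

41*√17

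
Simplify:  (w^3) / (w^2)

w

Quotient: w^1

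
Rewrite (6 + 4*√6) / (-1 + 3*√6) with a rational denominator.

Multiply numerator and denominator by -3*√6 - 1.
Denominator becomes -53; numerator becomes -78 - 22*√6.

(22*√6 + 78)/53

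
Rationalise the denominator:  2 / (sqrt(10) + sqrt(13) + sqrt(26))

Group as (sqrt(10) + sqrt(26)) + sqrt(13); multiply by (sqrt(10) + sqrt(26)) - sqrt(13), then rationalise the remaining surd.

(-104*sqrt(5) - 6*sqrt(26) + 46*sqrt(13) + 58*sqrt(10))/511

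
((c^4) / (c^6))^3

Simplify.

Inside the bracket: (c^-2)
Raise to the power 3: (c^-6)

c^(-6)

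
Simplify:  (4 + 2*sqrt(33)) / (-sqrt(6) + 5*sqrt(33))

Multiply numerator and denominator by sqrt(6) + 5*sqrt(33).
Denominator becomes 819; numerator becomes 4*sqrt(6) + 6*sqrt(22) + 20*sqrt(33) + 330.

(4*sqrt(6) + 6*sqrt(22) + 20*sqrt(33) + 330)/819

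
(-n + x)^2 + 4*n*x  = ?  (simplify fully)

After expansion: n^2 + 2*n*x + x^2 — a perfect-square trinomial.

(n + x)^2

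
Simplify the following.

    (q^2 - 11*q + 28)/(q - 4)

q - 7

Factor: q^2 - 11*q + 28 = (q - 4)*(q - 7)
Cancel the common factor (q - 4).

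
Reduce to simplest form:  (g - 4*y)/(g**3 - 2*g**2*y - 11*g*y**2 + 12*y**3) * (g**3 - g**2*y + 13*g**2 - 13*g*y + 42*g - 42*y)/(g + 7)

Factor: g**3 - 2*g**2*y - 11*g*y**2 + 12*y**3 = (g - 4*y)*(g + 3*y)*(g - y);  g**3 - g**2*y + 13*g**2 - 13*g*y + 42*g - 42*y = (g + 7)*(g - y)*(g + 6)
Cancel the common factors (g - 4*y), (g + 7), (g - y).

(g + 6)/(g + 3*y)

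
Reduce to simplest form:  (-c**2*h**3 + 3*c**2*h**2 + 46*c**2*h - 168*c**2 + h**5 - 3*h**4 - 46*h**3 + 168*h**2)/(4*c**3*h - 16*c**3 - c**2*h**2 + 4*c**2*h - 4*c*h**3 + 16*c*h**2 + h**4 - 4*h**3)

(-h**2 - h + 42)/(4*c - h)

Factor: -c**2*h**3 + 3*c**2*h**2 + 46*c**2*h - 168*c**2 + h**5 - 3*h**4 - 46*h**3 + 168*h**2 = (-c + h)*(h - 6)*(c + h)*(h - 4)*(h + 7);  4*c**3*h - 16*c**3 - c**2*h**2 + 4*c**2*h - 4*c*h**3 + 16*c*h**2 + h**4 - 4*h**3 = (c + h)*(h - 4)*(-c + h)*(-4*c + h)
Cancel the common factors (h - 4), (-c + h), (c + h).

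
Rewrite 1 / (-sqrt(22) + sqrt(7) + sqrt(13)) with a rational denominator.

(sqrt(22) + 8*sqrt(13) + 14*sqrt(7) + sqrt(2002))/180

Group as (sqrt(7) + sqrt(13)) - sqrt(22); multiply by (sqrt(7) + sqrt(13)) + sqrt(22), then rationalise the remaining surd.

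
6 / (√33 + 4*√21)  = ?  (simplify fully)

Multiply numerator and denominator by -4*√21 + √33.
Denominator becomes -303; numerator becomes -24*√21 + 6*√33.

(-2*√33 + 8*√21)/101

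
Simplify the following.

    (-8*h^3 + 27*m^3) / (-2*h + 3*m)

4*h^2 + 6*h*m + 9*m^2

Factor as (a-b)(a^2+ab+b^2) with a=(3*m), b=(2*h).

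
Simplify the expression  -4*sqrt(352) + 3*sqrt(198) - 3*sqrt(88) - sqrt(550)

-18*sqrt(22)

4*sqrt(352) = 16*sqrt(22); 3*sqrt(198) = 9*sqrt(22); 3*sqrt(88) = 6*sqrt(22); sqrt(550) = 5*sqrt(22)
Combine: (-16 + 9 - 6 - 5)·sqrt(22) = -18*sqrt(22)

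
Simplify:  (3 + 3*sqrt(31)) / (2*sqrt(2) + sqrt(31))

Multiply numerator and denominator by -2*sqrt(2) + sqrt(31).
Denominator becomes 23; numerator becomes -6*sqrt(62) - 6*sqrt(2) + 3*sqrt(31) + 93.

(-6*sqrt(62) - 6*sqrt(2) + 3*sqrt(31) + 93)/23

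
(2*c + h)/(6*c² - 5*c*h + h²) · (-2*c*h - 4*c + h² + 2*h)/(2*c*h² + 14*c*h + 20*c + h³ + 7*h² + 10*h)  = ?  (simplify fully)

-1/(3*c*h + 15*c - h² - 5*h)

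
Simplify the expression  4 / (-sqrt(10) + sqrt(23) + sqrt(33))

(-23*sqrt(10) + 10*sqrt(23) + sqrt(7590))/115

Group as (sqrt(23) + sqrt(33)) - sqrt(10); multiply by (sqrt(23) + sqrt(33)) + sqrt(10), then rationalise the remaining surd.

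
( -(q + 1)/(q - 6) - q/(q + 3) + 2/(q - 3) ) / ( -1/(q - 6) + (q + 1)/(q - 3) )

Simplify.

(-2*q**3 + 10*q**2 - 15*q - 27)/(q**3 - 3*q**2 - 21*q - 9)

Numerator: -(q + 1)/(q - 6) - q/(q + 3) + 2/(q - 3) = (-2*q**3 + 10*q**2 - 15*q - 27)/(q**3 - 6*q**2 - 9*q + 54)
Denominator: -1/(q - 6) + (q + 1)/(q - 3) = (q**2 - 6*q - 3)/(q**2 - 9*q + 18)
Divide: ((-2*q**3 + 10*q**2 - 15*q - 27)/(q**3 - 6*q**2 - 9*q + 54)) · ((q**2 - 9*q + 18)/(q**2 - 6*q - 3)) = (-2*q**3 + 10*q**2 - 15*q - 27)/(q**3 - 3*q**2 - 21*q - 9)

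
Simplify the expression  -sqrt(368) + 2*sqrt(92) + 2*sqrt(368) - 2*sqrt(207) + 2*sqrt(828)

sqrt(368) = 4*sqrt(23); 2*sqrt(92) = 4*sqrt(23); 2*sqrt(368) = 8*sqrt(23); 2*sqrt(207) = 6*sqrt(23); 2*sqrt(828) = 12*sqrt(23)
Combine: (-4 + 4 + 8 - 6 + 12)·sqrt(23) = 14*sqrt(23)

14*sqrt(23)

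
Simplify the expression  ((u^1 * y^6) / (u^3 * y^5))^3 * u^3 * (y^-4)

1/(u^3*y)

Inside the bracket: (u^-2) * y^1
Raise to the power 3: (u^-6) * y^3
Multiply by u^3 * (y^-4): add exponents.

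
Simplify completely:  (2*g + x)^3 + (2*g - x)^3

16*g^3 + 12*g*x^2

Only the even-power cross terms survive.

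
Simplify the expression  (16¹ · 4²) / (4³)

2^2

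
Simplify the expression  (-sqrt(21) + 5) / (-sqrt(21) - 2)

Multiply numerator and denominator by -2 + sqrt(21).
Denominator becomes -17; numerator becomes -31 + 7*sqrt(21).

(-7*sqrt(21) + 31)/17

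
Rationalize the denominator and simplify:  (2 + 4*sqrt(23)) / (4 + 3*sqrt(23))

(-10*sqrt(23) + 268)/191

Multiply numerator and denominator by -3*sqrt(23) + 4.
Denominator becomes -191; numerator becomes -268 + 10*sqrt(23).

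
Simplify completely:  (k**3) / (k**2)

Quotient: k**1

k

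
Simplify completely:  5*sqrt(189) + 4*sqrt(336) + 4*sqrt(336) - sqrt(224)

5*sqrt(189) = 15*sqrt(21); 4*sqrt(336) = 16*sqrt(21); 4*sqrt(336) = 16*sqrt(21); sqrt(224) = 4*sqrt(14)

-4*sqrt(14) + 47*sqrt(21)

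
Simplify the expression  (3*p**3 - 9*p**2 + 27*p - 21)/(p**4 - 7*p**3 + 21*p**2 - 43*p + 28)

Factor: 3*p**3 - 9*p**2 + 27*p - 21 = 3*(p - 1)*(p**2 - 2*p + 7);  p**4 - 7*p**3 + 21*p**2 - 43*p + 28 = (p**2 - 2*p + 7)*(p - 1)*(p - 4)
Cancel the common factors (p**2 - 2*p + 7), (p - 1).

3/(p - 4)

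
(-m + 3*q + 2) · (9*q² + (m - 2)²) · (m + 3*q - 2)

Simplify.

Pair the conjugate factors: ((3*q)+(m - 2))((3*q)-(m - 2)) = -m² + 4*m + 9*q² - 4, then repeat with the next factor.

-m⁴ + 8*m³ - 24*m² + 32*m + 81*q⁴ - 16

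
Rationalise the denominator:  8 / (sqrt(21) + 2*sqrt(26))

(-8*sqrt(21) + 16*sqrt(26))/83

Multiply numerator and denominator by -2*sqrt(26) + sqrt(21).
Denominator becomes -83; numerator becomes -16*sqrt(26) + 8*sqrt(21).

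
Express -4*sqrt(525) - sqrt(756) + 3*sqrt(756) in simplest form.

-8*sqrt(21)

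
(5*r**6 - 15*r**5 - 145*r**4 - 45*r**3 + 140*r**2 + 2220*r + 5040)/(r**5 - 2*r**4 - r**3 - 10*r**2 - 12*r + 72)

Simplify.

Factor: 5*r**6 - 15*r**5 - 145*r**4 - 45*r**3 + 140*r**2 + 2220*r + 5040 = 5*(r + 4)*(r + 2)*(r**2 + r + 6)*(r - 7)*(r - 3);  r**5 - 2*r**4 - r**3 - 10*r**2 - 12*r + 72 = (r + 2)*(r - 3)*(r**2 + r + 6)*(r - 2)
Cancel the common factors (r**2 + r + 6), (r + 2), (r - 3).

(5*r**2 - 15*r - 140)/(r - 2)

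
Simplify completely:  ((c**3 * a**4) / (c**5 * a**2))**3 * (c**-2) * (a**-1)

a**5/c**8

Inside the bracket: (c**-2) * a**2
Raise to the power 3: (c**-6) * a**6
Multiply by (c**-2) * (a**-1): add exponents.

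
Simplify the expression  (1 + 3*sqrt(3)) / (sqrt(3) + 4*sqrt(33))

Multiply numerator and denominator by -4*sqrt(33) + sqrt(3).
Denominator becomes -525; numerator becomes -36*sqrt(11) - 4*sqrt(33) + sqrt(3) + 9.

(-9 - sqrt(3) + 4*sqrt(33) + 36*sqrt(11))/525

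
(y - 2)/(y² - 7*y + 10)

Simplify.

Factor: y² - 7*y + 10 = (y - 2)·(y - 5)
Cancel the common factor (y - 2).

1/(y - 5)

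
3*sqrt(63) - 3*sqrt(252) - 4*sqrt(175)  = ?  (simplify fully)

-29*sqrt(7)

3*sqrt(63) = 9*sqrt(7); 3*sqrt(252) = 18*sqrt(7); 4*sqrt(175) = 20*sqrt(7)
Combine: (9 - 18 - 20)·sqrt(7) = -29*sqrt(7)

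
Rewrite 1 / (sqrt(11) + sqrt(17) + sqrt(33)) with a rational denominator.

Group as (sqrt(17) + sqrt(33)) + sqrt(11); multiply by (sqrt(17) + sqrt(33)) - sqrt(11), then rationalise the remaining surd.

(-22*sqrt(51) - 5*sqrt(33) + 27*sqrt(17) + 39*sqrt(11))/723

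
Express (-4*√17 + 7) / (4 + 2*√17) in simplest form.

(-82 + 15*√17)/26

Multiply numerator and denominator by -2*√17 + 4.
Denominator becomes -52; numerator becomes -30*√17 + 164.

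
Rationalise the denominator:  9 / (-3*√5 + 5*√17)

(27*√5 + 45*√17)/380

Multiply numerator and denominator by 3*√5 + 5*√17.
Denominator becomes 380; numerator becomes 27*√5 + 45*√17.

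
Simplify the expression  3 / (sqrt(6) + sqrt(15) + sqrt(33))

(-sqrt(330) - 2*sqrt(33) + 4*sqrt(15) + 7*sqrt(6))/12

Group as (sqrt(6) + sqrt(15)) + sqrt(33); multiply by (sqrt(6) + sqrt(15)) - sqrt(33), then rationalise the remaining surd.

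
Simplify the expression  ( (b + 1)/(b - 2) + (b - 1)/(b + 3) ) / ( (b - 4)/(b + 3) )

Numerator: (b + 1)/(b - 2) + (b - 1)/(b + 3) = (2*b**2 + b + 5)/(b**2 + b - 6)
Denominator: (b - 4)/(b + 3) = (b - 4)/(b + 3)
Divide: ((2*b**2 + b + 5)/(b**2 + b - 6)) · ((b + 3)/(b - 4)) = (2*b**2 + b + 5)/(b**2 - 6*b + 8)

(2*b**2 + b + 5)/(b**2 - 6*b + 8)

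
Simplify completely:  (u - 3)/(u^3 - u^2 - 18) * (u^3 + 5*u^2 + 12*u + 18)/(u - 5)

(u + 3)/(u - 5)

Factor: u^3 - u^2 - 18 = (u^2 + 2*u + 6)*(u - 3);  u^3 + 5*u^2 + 12*u + 18 = (u + 3)*(u^2 + 2*u + 6)
Cancel the common factors (u^2 + 2*u + 6), (u - 3).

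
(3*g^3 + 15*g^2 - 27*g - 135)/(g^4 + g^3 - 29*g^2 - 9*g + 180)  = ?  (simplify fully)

Factor: 3*g^3 + 15*g^2 - 27*g - 135 = 3*(g - 3)*(g + 3)*(g + 5);  g^4 + g^3 - 29*g^2 - 9*g + 180 = (g + 5)*(g + 3)*(g - 4)*(g - 3)
Cancel the common factors (g + 5), (g - 3), (g + 3).

3/(g - 4)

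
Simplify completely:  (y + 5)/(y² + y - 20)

1/(y - 4)

Factor: y² + y - 20 = (y - 4)·(y + 5)
Cancel the common factor (y + 5).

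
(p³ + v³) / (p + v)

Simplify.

v^3 + p^3 = (p + v)(p² - p*v + v²).

p² - p*v + v²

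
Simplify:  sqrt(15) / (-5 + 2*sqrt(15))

(sqrt(15) + 6)/7

Multiply numerator and denominator by -2*sqrt(15) - 5.
Denominator becomes -35; numerator becomes -30 - 5*sqrt(15).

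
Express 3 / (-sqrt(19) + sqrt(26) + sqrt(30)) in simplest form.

(-111*sqrt(19) + 45*sqrt(30) + 69*sqrt(26) + 12*sqrt(3705))/1751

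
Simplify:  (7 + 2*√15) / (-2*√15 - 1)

(-53 - 12*√15)/59

Multiply numerator and denominator by -1 + 2*√15.
Denominator becomes -59; numerator becomes 12*√15 + 53.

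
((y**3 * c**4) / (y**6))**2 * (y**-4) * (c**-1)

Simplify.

c**7/y**10

Inside the bracket: (y**-3) * c**4
Raise to the power 2: (y**-6) * c**8
Multiply by (y**-4) * (c**-1): add exponents.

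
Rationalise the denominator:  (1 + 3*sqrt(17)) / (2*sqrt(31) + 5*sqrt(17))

(-6*sqrt(527) - 2*sqrt(31) + 5*sqrt(17) + 255)/301

Multiply numerator and denominator by -2*sqrt(31) + 5*sqrt(17).
Denominator becomes 301; numerator becomes -6*sqrt(527) - 2*sqrt(31) + 5*sqrt(17) + 255.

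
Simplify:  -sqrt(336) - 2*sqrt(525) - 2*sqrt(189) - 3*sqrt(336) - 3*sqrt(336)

-44*sqrt(21)

sqrt(336) = 4*sqrt(21); 2*sqrt(525) = 10*sqrt(21); 2*sqrt(189) = 6*sqrt(21); 3*sqrt(336) = 12*sqrt(21); 3*sqrt(336) = 12*sqrt(21)
Combine: (-4 - 10 - 6 - 12 - 12)·sqrt(21) = -44*sqrt(21)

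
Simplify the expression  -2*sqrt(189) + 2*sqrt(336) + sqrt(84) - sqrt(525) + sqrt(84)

2*sqrt(189) = 6*sqrt(21); 2*sqrt(336) = 8*sqrt(21); sqrt(84) = 2*sqrt(21); sqrt(525) = 5*sqrt(21); sqrt(84) = 2*sqrt(21)
Combine: (-6 + 8 + 2 - 5 + 2)·sqrt(21) = sqrt(21)

sqrt(21)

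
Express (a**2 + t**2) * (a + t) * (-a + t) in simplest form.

-a**4 + t**4

Pair the conjugate factors: (t+a)(t-a) = -a**2 + t**2, then repeat with the next factor.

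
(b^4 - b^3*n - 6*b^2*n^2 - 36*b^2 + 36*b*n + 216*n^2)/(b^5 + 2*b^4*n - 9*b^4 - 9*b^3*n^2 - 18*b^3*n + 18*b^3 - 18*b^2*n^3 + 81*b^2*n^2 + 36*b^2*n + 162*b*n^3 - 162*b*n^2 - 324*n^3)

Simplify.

Factor: b^4 - b^3*n - 6*b^2*n^2 - 36*b^2 + 36*b*n + 216*n^2 = (b - 3*n)*(b + 2*n)*(b - 6)*(b + 6);  b^5 + 2*b^4*n - 9*b^4 - 9*b^3*n^2 - 18*b^3*n + 18*b^3 - 18*b^2*n^3 + 81*b^2*n^2 + 36*b^2*n + 162*b*n^3 - 162*b*n^2 - 324*n^3 = (b + 3*n)*(b - 3)*(b - 6)*(b + 2*n)*(b - 3*n)
Cancel the common factors (b + 2*n), (b - 6), (b - 3*n).

(b + 6)/(b^2 + 3*b*n - 3*b - 9*n)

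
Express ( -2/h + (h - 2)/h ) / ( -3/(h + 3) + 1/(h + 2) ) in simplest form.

Numerator: -2/h + (h - 2)/h = (h - 4)/h
Denominator: -3/(h + 3) + 1/(h + 2) = (-2*h - 3)/(h² + 5*h + 6)
Divide: ((h - 4)/h) · ((h² + 5*h + 6)/(-2*h - 3)) = (-h³ - h² + 14*h + 24)/(2*h² + 3*h)

(-h³ - h² + 14*h + 24)/(2*h² + 3*h)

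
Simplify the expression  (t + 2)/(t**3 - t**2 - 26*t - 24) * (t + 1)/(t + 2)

Factor: t**3 - t**2 - 26*t - 24 = (t + 4)*(t - 6)*(t + 1)
Cancel the common factors (t + 1), (t + 2).

1/(t**2 - 2*t - 24)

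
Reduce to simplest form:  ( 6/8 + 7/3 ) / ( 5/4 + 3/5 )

5/3

Numerator: 6/8 + 7/3 = 37/12
Denominator: 5/4 + 3/5 = 37/20
Divide: (37/12) · (20/37) = 5/3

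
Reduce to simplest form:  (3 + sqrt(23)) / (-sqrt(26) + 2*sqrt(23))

Multiply numerator and denominator by sqrt(26) + 2*sqrt(23).
Denominator becomes 66; numerator becomes 3*sqrt(26) + sqrt(598) + 6*sqrt(23) + 46.

(3*sqrt(26) + sqrt(598) + 6*sqrt(23) + 46)/66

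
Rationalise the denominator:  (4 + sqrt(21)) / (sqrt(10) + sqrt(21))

(-sqrt(210) - 4*sqrt(10) + 4*sqrt(21) + 21)/11

Multiply numerator and denominator by -sqrt(10) + sqrt(21).
Denominator becomes 11; numerator becomes -sqrt(210) - 4*sqrt(10) + 4*sqrt(21) + 21.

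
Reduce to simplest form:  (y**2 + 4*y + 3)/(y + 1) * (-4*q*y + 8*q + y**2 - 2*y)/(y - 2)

Factor: y**2 + 4*y + 3 = (y + 3)*(y + 1);  -4*q*y + 8*q + y**2 - 2*y = (-4*q + y)*(y - 2)
Cancel the common factors (y + 1), (y - 2).

-4*q*y - 12*q + y**2 + 3*y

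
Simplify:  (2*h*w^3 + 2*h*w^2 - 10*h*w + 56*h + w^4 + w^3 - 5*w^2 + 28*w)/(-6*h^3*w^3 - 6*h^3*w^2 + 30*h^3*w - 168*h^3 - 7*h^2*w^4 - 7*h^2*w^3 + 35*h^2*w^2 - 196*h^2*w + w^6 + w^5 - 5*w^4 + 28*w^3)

1/(-3*h^2 - 2*h*w + w^2)

Factor: 2*h*w^3 + 2*h*w^2 - 10*h*w + 56*h + w^4 + w^3 - 5*w^2 + 28*w = (2*h + w)*(w^2 - 3*w + 7)*(w + 4);  -6*h^3*w^3 - 6*h^3*w^2 + 30*h^3*w - 168*h^3 - 7*h^2*w^4 - 7*h^2*w^3 + 35*h^2*w^2 - 196*h^2*w + w^6 + w^5 - 5*w^4 + 28*w^3 = (w + 4)*(2*h + w)*(h + w)*(w^2 - 3*w + 7)*(-3*h + w)
Cancel the common factors (w^2 - 3*w + 7), (2*h + w), (w + 4).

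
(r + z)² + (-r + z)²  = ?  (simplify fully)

2*r² + 2*z²

Only the even-power cross terms survive.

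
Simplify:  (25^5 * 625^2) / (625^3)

5^6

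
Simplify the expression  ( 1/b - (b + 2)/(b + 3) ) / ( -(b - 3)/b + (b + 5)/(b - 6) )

(-b³ + 5*b² + 9*b - 18)/(14*b² + 24*b - 54)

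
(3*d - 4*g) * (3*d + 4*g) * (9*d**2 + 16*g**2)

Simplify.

81*d**4 - 256*g**4

((3*d)+(4*g))((3*d)-(4*g)) = 9*d**2 - 16*g**2; continue pairing.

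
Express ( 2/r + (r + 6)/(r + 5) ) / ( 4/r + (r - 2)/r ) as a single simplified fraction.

Numerator: 2/r + (r + 6)/(r + 5) = (r^2 + 8*r + 10)/(r^2 + 5*r)
Denominator: 4/r + (r - 2)/r = (r + 2)/r
Divide: ((r^2 + 8*r + 10)/(r^2 + 5*r)) · (r/(r + 2)) = (r^2 + 8*r + 10)/(r^2 + 7*r + 10)

(r^2 + 8*r + 10)/(r^2 + 7*r + 10)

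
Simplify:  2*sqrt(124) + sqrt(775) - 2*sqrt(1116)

2*sqrt(124) = 4*sqrt(31); sqrt(775) = 5*sqrt(31); 2*sqrt(1116) = 12*sqrt(31)
Combine: (4 + 5 - 12)·sqrt(31) = -3*sqrt(31)

-3*sqrt(31)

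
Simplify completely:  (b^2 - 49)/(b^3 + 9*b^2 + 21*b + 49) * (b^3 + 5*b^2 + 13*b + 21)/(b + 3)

Factor: b^2 - 49 = (b - 7)*(b + 7);  b^3 + 9*b^2 + 21*b + 49 = (b + 7)*(b^2 + 2*b + 7);  b^3 + 5*b^2 + 13*b + 21 = (b^2 + 2*b + 7)*(b + 3)
Cancel the common factors (b^2 + 2*b + 7), (b + 3), (b + 7).

b - 7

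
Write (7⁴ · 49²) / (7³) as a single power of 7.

7⁴ = 7^4; 49² = 7^4; 7³ = 7^3
Combine exponents: 7^5

7^5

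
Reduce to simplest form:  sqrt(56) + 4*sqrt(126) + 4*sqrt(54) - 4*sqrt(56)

6*sqrt(14) + 12*sqrt(6)

sqrt(56) = 2*sqrt(14); 4*sqrt(126) = 12*sqrt(14); 4*sqrt(54) = 12*sqrt(6); 4*sqrt(56) = 8*sqrt(14)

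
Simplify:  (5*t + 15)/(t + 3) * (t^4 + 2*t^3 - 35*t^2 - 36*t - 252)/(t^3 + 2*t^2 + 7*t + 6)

Factor: 5*t + 15 = 5*(t + 3);  t^4 + 2*t^3 - 35*t^2 - 36*t - 252 = (t + 7)*(t - 6)*(t^2 + t + 6);  t^3 + 2*t^2 + 7*t + 6 = (t + 1)*(t^2 + t + 6)
Cancel the common factors (t^2 + t + 6), (t + 3).

(5*t^2 + 5*t - 210)/(t + 1)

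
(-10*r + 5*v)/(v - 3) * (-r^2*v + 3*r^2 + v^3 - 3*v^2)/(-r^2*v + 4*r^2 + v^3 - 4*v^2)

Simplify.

(-10*r + 5*v)/(v - 4)

Factor: -10*r + 5*v = 5*(-2*r + v);  -r^2*v + 3*r^2 + v^3 - 3*v^2 = (v - 3)*(-r + v)*(r + v);  -r^2*v + 4*r^2 + v^3 - 4*v^2 = (r + v)*(-r + v)*(v - 4)
Cancel the common factors (r + v), (-r + v), (v - 3).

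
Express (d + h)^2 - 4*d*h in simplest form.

(d - h)^2

Expanding gives d^2 - 2*d*h + h^2, a perfect square.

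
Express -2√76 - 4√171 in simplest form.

2√76 = 4*√19; 4√171 = 12*√19
Combine: (-4 - 12)·√19 = -16*√19

-16*√19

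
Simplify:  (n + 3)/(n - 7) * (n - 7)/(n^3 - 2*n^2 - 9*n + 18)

Factor: n^3 - 2*n^2 - 9*n + 18 = (n - 2)*(n - 3)*(n + 3)
Cancel the common factors (n - 7), (n + 3).

1/(n^2 - 5*n + 6)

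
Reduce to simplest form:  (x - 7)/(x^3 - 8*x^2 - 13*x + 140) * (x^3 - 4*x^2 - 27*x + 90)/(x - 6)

Factor: x^3 - 8*x^2 - 13*x + 140 = (x - 5)*(x + 4)*(x - 7);  x^3 - 4*x^2 - 27*x + 90 = (x - 6)*(x + 5)*(x - 3)
Cancel the common factors (x - 7), (x - 6).

(x^2 + 2*x - 15)/(x^2 - x - 20)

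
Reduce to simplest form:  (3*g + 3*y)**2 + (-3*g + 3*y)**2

18*g**2 + 18*y**2

Only the even-power cross terms survive.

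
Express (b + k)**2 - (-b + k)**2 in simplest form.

Write as f(k,b) - f(k,-b) and expand.

4*b*k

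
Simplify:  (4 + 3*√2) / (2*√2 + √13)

Multiply numerator and denominator by -√13 + 2*√2.
Denominator becomes -5; numerator becomes -3*√26 - 4*√13 + 8*√2 + 12.

(-12 - 8*√2 + 4*√13 + 3*√26)/5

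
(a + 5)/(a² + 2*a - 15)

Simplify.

1/(a - 3)

Factor: a² + 2*a - 15 = (a - 3)·(a + 5)
Cancel the common factor (a + 5).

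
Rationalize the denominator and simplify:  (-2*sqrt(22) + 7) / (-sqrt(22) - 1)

(-3*sqrt(22) + 17)/7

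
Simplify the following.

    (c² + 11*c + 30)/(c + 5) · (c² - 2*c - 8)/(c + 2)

c² + 2*c - 24

Factor: c² + 11*c + 30 = (c + 5)·(c + 6);  c² - 2*c - 8 = (c - 4)·(c + 2)
Cancel the common factors (c + 5), (c + 2).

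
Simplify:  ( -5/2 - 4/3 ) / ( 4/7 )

Numerator: -5/2 - 4/3 = -23/6
Denominator: 4/7 = 4/7
Divide: (-23/6) · (7/4) = -161/24

-161/24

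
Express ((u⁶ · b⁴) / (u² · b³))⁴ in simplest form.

b⁴*u^16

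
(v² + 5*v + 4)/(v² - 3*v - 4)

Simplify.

(v + 4)/(v - 4)

Factor: v² + 5*v + 4 = (v + 1)·(v + 4);  v² - 3*v - 4 = (v + 1)·(v - 4)
Cancel the common factor (v + 1).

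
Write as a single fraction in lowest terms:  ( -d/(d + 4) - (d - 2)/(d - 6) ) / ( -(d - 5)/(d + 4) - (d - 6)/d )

Numerator: -d/(d + 4) - (d - 2)/(d - 6) = (-2*d^2 + 4*d + 8)/(d^2 - 2*d - 24)
Denominator: -(d - 5)/(d + 4) - (d - 6)/d = (-2*d^2 + 7*d + 24)/(d^2 + 4*d)
Divide: ((-2*d^2 + 4*d + 8)/(d^2 - 2*d - 24)) · ((d^2 + 4*d)/(-2*d^2 + 7*d + 24)) = (2*d^3 - 4*d^2 - 8*d)/(2*d^3 - 19*d^2 + 18*d + 144)

(2*d^3 - 4*d^2 - 8*d)/(2*d^3 - 19*d^2 + 18*d + 144)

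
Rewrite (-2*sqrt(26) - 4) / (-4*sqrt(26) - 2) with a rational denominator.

(3*sqrt(26) + 50)/103

Multiply numerator and denominator by -2 + 4*sqrt(26).
Denominator becomes -412; numerator becomes -200 - 12*sqrt(26).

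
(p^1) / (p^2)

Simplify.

Quotient: (p^-1)

1/p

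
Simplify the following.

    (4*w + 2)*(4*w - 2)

(4*w)**2 - (2)**2 = 16*w**2 - 4.

16*w**2 - 4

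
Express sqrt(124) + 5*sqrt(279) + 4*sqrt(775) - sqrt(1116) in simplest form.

sqrt(124) = 2*sqrt(31); 5*sqrt(279) = 15*sqrt(31); 4*sqrt(775) = 20*sqrt(31); sqrt(1116) = 6*sqrt(31)
Combine: (2 + 15 + 20 - 6)·sqrt(31) = 31*sqrt(31)

31*sqrt(31)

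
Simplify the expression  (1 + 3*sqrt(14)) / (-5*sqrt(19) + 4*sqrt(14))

Multiply numerator and denominator by 4*sqrt(14) + 5*sqrt(19).
Denominator becomes -251; numerator becomes 4*sqrt(14) + 5*sqrt(19) + 168 + 15*sqrt(266).

(-15*sqrt(266) - 168 - 5*sqrt(19) - 4*sqrt(14))/251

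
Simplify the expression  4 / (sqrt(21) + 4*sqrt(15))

Multiply numerator and denominator by -sqrt(21) + 4*sqrt(15).
Denominator becomes 219; numerator becomes -4*sqrt(21) + 16*sqrt(15).

(-4*sqrt(21) + 16*sqrt(15))/219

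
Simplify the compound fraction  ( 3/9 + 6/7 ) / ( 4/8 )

Numerator: 3/9 + 6/7 = 25/21
Denominator: 4/8 = 1/2
Divide: (25/21) · (2) = 50/21

50/21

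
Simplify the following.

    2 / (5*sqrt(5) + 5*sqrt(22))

Multiply numerator and denominator by -5*sqrt(22) + 5*sqrt(5).
Denominator becomes -425; numerator becomes -10*sqrt(22) + 10*sqrt(5).

(-2*sqrt(5) + 2*sqrt(22))/85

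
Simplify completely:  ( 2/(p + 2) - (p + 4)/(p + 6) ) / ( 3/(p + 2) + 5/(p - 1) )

(-p³ - 3*p² + 8*p - 4)/(8*p² + 55*p + 42)

Numerator: 2/(p + 2) - (p + 4)/(p + 6) = (-p² - 4*p + 4)/(p² + 8*p + 12)
Denominator: 3/(p + 2) + 5/(p - 1) = (8*p + 7)/(p² + p - 2)
Divide: ((-p² - 4*p + 4)/(p² + 8*p + 12)) · ((p² + p - 2)/(8*p + 7)) = (-p³ - 3*p² + 8*p - 4)/(8*p² + 55*p + 42)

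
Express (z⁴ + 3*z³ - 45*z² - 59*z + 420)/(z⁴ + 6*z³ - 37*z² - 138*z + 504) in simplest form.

Factor: z⁴ + 3*z³ - 45*z² - 59*z + 420 = (z - 3)·(z + 7)·(z - 5)·(z + 4);  z⁴ + 6*z³ - 37*z² - 138*z + 504 = (z + 6)·(z - 4)·(z - 3)·(z + 7)
Cancel the common factors (z + 7), (z - 3).

(z² - z - 20)/(z² + 2*z - 24)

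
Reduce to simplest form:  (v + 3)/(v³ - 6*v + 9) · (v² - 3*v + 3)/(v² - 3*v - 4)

1/(v² - 3*v - 4)

Factor: v³ - 6*v + 9 = (v² - 3*v + 3)·(v + 3);  v² - 3*v - 4 = (v - 4)·(v + 1)
Cancel the common factors (v² - 3*v + 3), (v + 3).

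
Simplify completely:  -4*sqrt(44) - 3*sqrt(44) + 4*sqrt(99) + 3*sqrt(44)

4*sqrt(11)

4*sqrt(44) = 8*sqrt(11); 3*sqrt(44) = 6*sqrt(11); 4*sqrt(99) = 12*sqrt(11); 3*sqrt(44) = 6*sqrt(11)
Combine: (-8 - 6 + 12 + 6)·sqrt(11) = 4*sqrt(11)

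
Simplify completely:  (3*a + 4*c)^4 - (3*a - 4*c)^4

Binomially expand both and collect terms in (3*a), (4*c).

864*a^3*c + 1536*a*c^3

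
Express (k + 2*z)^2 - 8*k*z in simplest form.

(k - 2*z)^2

Expanding gives k^2 - 4*k*z + 4*z^2, a perfect square.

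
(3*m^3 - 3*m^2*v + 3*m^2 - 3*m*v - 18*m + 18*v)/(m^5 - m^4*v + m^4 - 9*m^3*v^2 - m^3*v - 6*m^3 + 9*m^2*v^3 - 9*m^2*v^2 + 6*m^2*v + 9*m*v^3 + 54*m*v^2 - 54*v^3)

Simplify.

-3/(-m^2 + 9*v^2)

Factor: 3*m^3 - 3*m^2*v + 3*m^2 - 3*m*v - 18*m + 18*v = 3*(m - v)*(m + 3)*(m - 2);  m^5 - m^4*v + m^4 - 9*m^3*v^2 - m^3*v - 6*m^3 + 9*m^2*v^3 - 9*m^2*v^2 + 6*m^2*v + 9*m*v^3 + 54*m*v^2 - 54*v^3 = (m - 2)*(m + 3*v)*(m - v)*(m - 3*v)*(m + 3)
Cancel the common factors (m - 2), (m + 3), (m - v).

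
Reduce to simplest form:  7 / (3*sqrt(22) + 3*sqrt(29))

Multiply numerator and denominator by -3*sqrt(29) + 3*sqrt(22).
Denominator becomes -63; numerator becomes -21*sqrt(29) + 21*sqrt(22).

(-sqrt(22) + sqrt(29))/3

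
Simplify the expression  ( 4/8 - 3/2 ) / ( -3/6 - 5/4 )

4/7

Numerator: 4/8 - 3/2 = -1
Denominator: -3/6 - 5/4 = -7/4
Divide: (-1) · (-4/7) = 4/7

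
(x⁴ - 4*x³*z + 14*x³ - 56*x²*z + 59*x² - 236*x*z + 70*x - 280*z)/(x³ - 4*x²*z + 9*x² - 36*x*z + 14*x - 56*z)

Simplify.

Factor: x⁴ - 4*x³*z + 14*x³ - 56*x²*z + 59*x² - 236*x*z + 70*x - 280*z = (x + 5)·(x + 2)·(x + 7)·(x - 4*z);  x³ - 4*x²*z + 9*x² - 36*x*z + 14*x - 56*z = (x + 7)·(x - 4*z)·(x + 2)
Cancel the common factors (x - 4*z), (x + 7), (x + 2).

x + 5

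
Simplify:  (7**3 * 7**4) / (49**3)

7**3 = 7**3; 7**4 = 7**4; 49**3 = 7**6
Combine exponents: 7**1

7**1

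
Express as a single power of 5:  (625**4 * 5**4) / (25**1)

5**18

625**4 = 5**16; 5**4 = 5**4; 25**1 = 5**2
Combine exponents: 5**18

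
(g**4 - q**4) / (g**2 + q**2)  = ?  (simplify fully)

Factor g**4 - q**4 and cancel (g**2 + q**2).

g**2 - q**2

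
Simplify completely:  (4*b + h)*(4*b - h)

Product of conjugates: (P+Q)(P-Q) = P**2 - Q**2.

16*b**2 - h**2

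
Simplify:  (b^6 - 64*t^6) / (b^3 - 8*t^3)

Factor b^6 - (2*t)^6 and cancel (b^3 - 8*t^3).

b^3 + 8*t^3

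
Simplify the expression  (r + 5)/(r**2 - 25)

Factor: r**2 - 25 = (r - 5)*(r + 5)
Cancel the common factor (r + 5).

1/(r - 5)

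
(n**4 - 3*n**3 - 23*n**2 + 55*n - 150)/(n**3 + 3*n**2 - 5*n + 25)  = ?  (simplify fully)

Factor: n**4 - 3*n**3 - 23*n**2 + 55*n - 150 = (n**2 - 2*n + 5)*(n + 5)*(n - 6);  n**3 + 3*n**2 - 5*n + 25 = (n**2 - 2*n + 5)*(n + 5)
Cancel the common factors (n**2 - 2*n + 5), (n + 5).

n - 6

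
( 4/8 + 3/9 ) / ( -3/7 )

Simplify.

Numerator: 4/8 + 3/9 = 5/6
Denominator: -3/7 = -3/7
Divide: (5/6) · (-7/3) = -35/18

-35/18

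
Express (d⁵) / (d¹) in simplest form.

d⁴

Quotient: d⁴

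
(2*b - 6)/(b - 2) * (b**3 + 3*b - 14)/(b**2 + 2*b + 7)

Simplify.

2*b - 6

Factor: 2*b - 6 = 2*(b - 3);  b**3 + 3*b - 14 = (b**2 + 2*b + 7)*(b - 2)
Cancel the common factors (b**2 + 2*b + 7), (b - 2).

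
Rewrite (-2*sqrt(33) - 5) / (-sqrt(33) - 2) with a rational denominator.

(sqrt(33) + 56)/29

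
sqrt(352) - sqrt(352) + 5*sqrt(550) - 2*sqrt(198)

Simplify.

sqrt(352) = 4*sqrt(22); sqrt(352) = 4*sqrt(22); 5*sqrt(550) = 25*sqrt(22); 2*sqrt(198) = 6*sqrt(22)
Combine: (4 - 4 + 25 - 6)·sqrt(22) = 19*sqrt(22)

19*sqrt(22)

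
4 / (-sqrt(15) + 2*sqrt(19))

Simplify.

(4*sqrt(15) + 8*sqrt(19))/61

Multiply numerator and denominator by sqrt(15) + 2*sqrt(19).
Denominator becomes 61; numerator becomes 4*sqrt(15) + 8*sqrt(19).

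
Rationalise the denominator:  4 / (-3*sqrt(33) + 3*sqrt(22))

(-4*sqrt(33) - 4*sqrt(22))/33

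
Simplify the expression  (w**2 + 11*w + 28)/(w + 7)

w + 4

Factor: w**2 + 11*w + 28 = (w + 4)*(w + 7)
Cancel the common factor (w + 7).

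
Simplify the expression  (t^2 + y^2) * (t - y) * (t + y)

Pair the conjugate factors: (t+y)(t-y) = t^2 - y^2, then repeat with the next factor.

t^4 - y^4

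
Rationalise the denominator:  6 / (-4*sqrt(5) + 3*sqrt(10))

Multiply numerator and denominator by 4*sqrt(5) + 3*sqrt(10).
Denominator becomes 10; numerator becomes 24*sqrt(5) + 18*sqrt(10).

(12*sqrt(5) + 9*sqrt(10))/5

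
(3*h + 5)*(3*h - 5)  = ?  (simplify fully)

Difference of squares with P = 3*h, Q = 5.

9*h^2 - 25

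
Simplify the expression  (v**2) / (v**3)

Quotient: (v**-1)

1/v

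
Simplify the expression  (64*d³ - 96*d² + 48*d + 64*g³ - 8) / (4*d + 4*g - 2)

16*d² - 16*d*g - 16*d + 16*g² + 8*g + 4

Factor as (a+b)(a^2-ab+b^2) with a=(4*g), b=(4*d - 2).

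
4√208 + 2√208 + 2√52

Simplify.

28*√13

4√208 = 16*√13; 2√208 = 8*√13; 2√52 = 4*√13
Combine: (16 + 8 + 4)·√13 = 28*√13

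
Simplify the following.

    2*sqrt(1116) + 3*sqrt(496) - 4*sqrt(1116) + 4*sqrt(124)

2*sqrt(1116) = 12*sqrt(31); 3*sqrt(496) = 12*sqrt(31); 4*sqrt(1116) = 24*sqrt(31); 4*sqrt(124) = 8*sqrt(31)
Combine: (12 + 12 - 24 + 8)·sqrt(31) = 8*sqrt(31)

8*sqrt(31)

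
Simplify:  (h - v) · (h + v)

Telescope via difference of squares: (h+v)(h-v) = h² - v².

h² - v²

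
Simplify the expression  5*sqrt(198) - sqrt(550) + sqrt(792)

5*sqrt(198) = 15*sqrt(22); sqrt(550) = 5*sqrt(22); sqrt(792) = 6*sqrt(22)
Combine: (15 - 5 + 6)·sqrt(22) = 16*sqrt(22)

16*sqrt(22)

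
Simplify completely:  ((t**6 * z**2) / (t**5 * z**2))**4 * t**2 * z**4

t**6*z**4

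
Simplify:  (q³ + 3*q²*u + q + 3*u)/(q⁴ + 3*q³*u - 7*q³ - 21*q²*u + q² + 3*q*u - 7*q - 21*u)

1/(q - 7)

Factor: q³ + 3*q²*u + q + 3*u = (q² + 1)·(q + 3*u);  q⁴ + 3*q³*u - 7*q³ - 21*q²*u + q² + 3*q*u - 7*q - 21*u = (q² + 1)·(q - 7)·(q + 3*u)
Cancel the common factors (q² + 1), (q + 3*u).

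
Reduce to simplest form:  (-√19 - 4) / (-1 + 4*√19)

Multiply numerator and denominator by -4*√19 - 1.
Denominator becomes -303; numerator becomes 17*√19 + 80.

(-80 - 17*√19)/303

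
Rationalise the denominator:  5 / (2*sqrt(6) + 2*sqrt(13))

Multiply numerator and denominator by -2*sqrt(6) + 2*sqrt(13).
Denominator becomes 28; numerator becomes -10*sqrt(6) + 10*sqrt(13).

(-5*sqrt(6) + 5*sqrt(13))/14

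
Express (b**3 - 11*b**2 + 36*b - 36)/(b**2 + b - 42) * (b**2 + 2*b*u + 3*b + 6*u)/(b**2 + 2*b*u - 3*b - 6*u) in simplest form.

Factor: b**3 - 11*b**2 + 36*b - 36 = (b - 3)*(b - 6)*(b - 2);  b**2 + b - 42 = (b + 7)*(b - 6);  b**2 + 2*b*u + 3*b + 6*u = (b + 3)*(b + 2*u);  b**2 + 2*b*u - 3*b - 6*u = (b - 3)*(b + 2*u)
Cancel the common factors (b - 6), (b - 3), (b + 2*u).

(b**2 + b - 6)/(b + 7)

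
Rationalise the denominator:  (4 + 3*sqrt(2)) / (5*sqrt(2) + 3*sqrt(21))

(-30 - 20*sqrt(2) + 12*sqrt(21) + 9*sqrt(42))/139

Multiply numerator and denominator by -3*sqrt(21) + 5*sqrt(2).
Denominator becomes -139; numerator becomes -9*sqrt(42) - 12*sqrt(21) + 20*sqrt(2) + 30.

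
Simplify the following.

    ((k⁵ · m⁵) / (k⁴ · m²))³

k³*m⁹

Inside the bracket: k¹ · m³
Raise to the power 3: k³ · m⁹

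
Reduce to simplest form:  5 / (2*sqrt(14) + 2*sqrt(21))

Multiply numerator and denominator by -2*sqrt(21) + 2*sqrt(14).
Denominator becomes -28; numerator becomes -10*sqrt(21) + 10*sqrt(14).

(-5*sqrt(14) + 5*sqrt(21))/14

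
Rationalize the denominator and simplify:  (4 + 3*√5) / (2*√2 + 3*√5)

(-6*√10 - 8*√2 + 12*√5 + 45)/37

Multiply numerator and denominator by -2*√2 + 3*√5.
Denominator becomes 37; numerator becomes -6*√10 - 8*√2 + 12*√5 + 45.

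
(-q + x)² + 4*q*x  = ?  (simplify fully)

After expansion: q² + 2*q*x + x² — a perfect-square trinomial.

(q + x)²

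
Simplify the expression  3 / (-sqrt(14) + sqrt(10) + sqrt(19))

Group as (sqrt(10) + sqrt(19)) - sqrt(14); multiply by (sqrt(10) + sqrt(19)) + sqrt(14), then rationalise the remaining surd.

(-45*sqrt(14) + 15*sqrt(19) + 69*sqrt(10) + 12*sqrt(665))/535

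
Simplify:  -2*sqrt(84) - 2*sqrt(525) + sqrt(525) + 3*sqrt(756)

2*sqrt(84) = 4*sqrt(21); 2*sqrt(525) = 10*sqrt(21); sqrt(525) = 5*sqrt(21); 3*sqrt(756) = 18*sqrt(21)
Combine: (-4 - 10 + 5 + 18)·sqrt(21) = 9*sqrt(21)

9*sqrt(21)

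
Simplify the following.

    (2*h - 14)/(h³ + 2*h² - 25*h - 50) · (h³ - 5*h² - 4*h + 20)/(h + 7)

(2*h² - 18*h + 28)/(h² + 12*h + 35)

Factor: 2*h - 14 = 2·(h - 7);  h³ + 2*h² - 25*h - 50 = (h + 2)·(h + 5)·(h - 5);  h³ - 5*h² - 4*h + 20 = (h - 2)·(h + 2)·(h - 5)
Cancel the common factors (h - 5), (h + 2).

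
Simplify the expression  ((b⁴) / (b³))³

b³

Inside the bracket: b¹
Raise to the power 3: b³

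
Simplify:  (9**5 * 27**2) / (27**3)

9**5 = 3**10; 27**2 = 3**6; 27**3 = 3**9
Combine exponents: 3**7

3**7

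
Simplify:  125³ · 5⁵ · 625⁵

5^34

125³ = 5^9; 5⁵ = 5^5; 625⁵ = 5^20
Combine exponents: 5^34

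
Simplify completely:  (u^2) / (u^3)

1/u

Quotient: (u^-1)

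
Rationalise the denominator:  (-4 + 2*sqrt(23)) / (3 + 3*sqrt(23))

(-3*sqrt(23) + 25)/33

Multiply numerator and denominator by -3*sqrt(23) + 3.
Denominator becomes -198; numerator becomes -150 + 18*sqrt(23).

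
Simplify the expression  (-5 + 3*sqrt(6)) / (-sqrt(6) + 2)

(-8 - sqrt(6))/2

Multiply numerator and denominator by 2 + sqrt(6).
Denominator becomes -2; numerator becomes sqrt(6) + 8.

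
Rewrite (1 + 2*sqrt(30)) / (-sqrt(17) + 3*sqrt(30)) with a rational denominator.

Multiply numerator and denominator by sqrt(17) + 3*sqrt(30).
Denominator becomes 253; numerator becomes sqrt(17) + 3*sqrt(30) + 2*sqrt(510) + 180.

(sqrt(17) + 3*sqrt(30) + 2*sqrt(510) + 180)/253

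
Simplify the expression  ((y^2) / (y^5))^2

y^(-6)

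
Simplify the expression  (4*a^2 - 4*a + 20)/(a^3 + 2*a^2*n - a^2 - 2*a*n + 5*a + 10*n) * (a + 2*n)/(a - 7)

4/(a - 7)

Factor: 4*a^2 - 4*a + 20 = 4*(a^2 - a + 5);  a^3 + 2*a^2*n - a^2 - 2*a*n + 5*a + 10*n = (a + 2*n)*(a^2 - a + 5)
Cancel the common factors (a^2 - a + 5), (a + 2*n).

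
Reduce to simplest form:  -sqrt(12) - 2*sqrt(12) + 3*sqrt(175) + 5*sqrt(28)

-6*sqrt(3) + 25*sqrt(7)

sqrt(12) = 2*sqrt(3); 2*sqrt(12) = 4*sqrt(3); 3*sqrt(175) = 15*sqrt(7); 5*sqrt(28) = 10*sqrt(7)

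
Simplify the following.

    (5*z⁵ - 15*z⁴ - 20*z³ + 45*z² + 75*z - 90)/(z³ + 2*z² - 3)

5*z² - 25*z + 30

Factor: 5*z⁵ - 15*z⁴ - 20*z³ + 45*z² + 75*z - 90 = 5·(z - 3)·(z - 1)·(z² + 3*z + 3)·(z - 2);  z³ + 2*z² - 3 = (z - 1)·(z² + 3*z + 3)
Cancel the common factors (z² + 3*z + 3), (z - 1).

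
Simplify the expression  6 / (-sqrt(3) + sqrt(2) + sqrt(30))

(-186*sqrt(2) - 72*sqrt(5) + 174*sqrt(3) + 150*sqrt(30))/601

Group as (sqrt(2) + sqrt(30)) - sqrt(3); multiply by (sqrt(2) + sqrt(30)) + sqrt(3), then rationalise the remaining surd.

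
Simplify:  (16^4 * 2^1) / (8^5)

16^4 = 2^16; 2^1 = 2^1; 8^5 = 2^15
Combine exponents: 2^2

2^2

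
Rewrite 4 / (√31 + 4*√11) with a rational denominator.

Multiply numerator and denominator by -√31 + 4*√11.
Denominator becomes 145; numerator becomes -4*√31 + 16*√11.

(-4*√31 + 16*√11)/145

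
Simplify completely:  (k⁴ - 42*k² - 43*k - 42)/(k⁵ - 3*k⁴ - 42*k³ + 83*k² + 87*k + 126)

Factor: k⁴ - 42*k² - 43*k - 42 = (k + 6)·(k² + k + 1)·(k - 7);  k⁵ - 3*k⁴ - 42*k³ + 83*k² + 87*k + 126 = (k - 3)·(k² + k + 1)·(k + 6)·(k - 7)
Cancel the common factors (k² + k + 1), (k - 7), (k + 6).

1/(k - 3)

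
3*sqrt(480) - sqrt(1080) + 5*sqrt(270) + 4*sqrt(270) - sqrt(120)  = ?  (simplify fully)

31*sqrt(30)

3*sqrt(480) = 12*sqrt(30); sqrt(1080) = 6*sqrt(30); 5*sqrt(270) = 15*sqrt(30); 4*sqrt(270) = 12*sqrt(30); sqrt(120) = 2*sqrt(30)
Combine: (12 - 6 + 15 + 12 - 2)·sqrt(30) = 31*sqrt(30)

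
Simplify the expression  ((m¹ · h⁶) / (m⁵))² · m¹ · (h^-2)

Inside the bracket: (m^-4) · h⁶
Raise to the power 2: (m^-8) · h^12
Multiply by m¹ · (h^-2): add exponents.

h^10/m⁷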